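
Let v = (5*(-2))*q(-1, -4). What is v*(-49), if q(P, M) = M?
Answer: -1960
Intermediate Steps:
v = 40 (v = (5*(-2))*(-4) = -10*(-4) = 40)
v*(-49) = 40*(-49) = -1960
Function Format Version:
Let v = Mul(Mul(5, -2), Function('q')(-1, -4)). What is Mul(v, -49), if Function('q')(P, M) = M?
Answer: -1960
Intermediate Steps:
v = 40 (v = Mul(Mul(5, -2), -4) = Mul(-10, -4) = 40)
Mul(v, -49) = Mul(40, -49) = -1960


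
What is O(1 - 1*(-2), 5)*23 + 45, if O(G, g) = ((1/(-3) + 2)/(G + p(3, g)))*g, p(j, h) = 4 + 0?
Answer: 1520/21 ≈ 72.381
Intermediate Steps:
p(j, h) = 4
O(G, g) = 5*g/(3*(4 + G)) (O(G, g) = ((1/(-3) + 2)/(G + 4))*g = ((-⅓ + 2)/(4 + G))*g = (5/(3*(4 + G)))*g = 5*g/(3*(4 + G)))
O(1 - 1*(-2), 5)*23 + 45 = ((5/3)*5/(4 + (1 - 1*(-2))))*23 + 45 = ((5/3)*5/(4 + (1 + 2)))*23 + 45 = ((5/3)*5/(4 + 3))*23 + 45 = ((5/3)*5/7)*23 + 45 = ((5/3)*5*(⅐))*23 + 45 = (25/21)*23 + 45 = 575/21 + 45 = 1520/21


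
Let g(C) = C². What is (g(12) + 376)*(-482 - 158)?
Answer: -332800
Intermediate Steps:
(g(12) + 376)*(-482 - 158) = (12² + 376)*(-482 - 158) = (144 + 376)*(-640) = 520*(-640) = -332800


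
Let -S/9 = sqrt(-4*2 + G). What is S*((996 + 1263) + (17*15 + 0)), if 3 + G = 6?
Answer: -22626*I*sqrt(5) ≈ -50593.0*I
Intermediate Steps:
G = 3 (G = -3 + 6 = 3)
S = -9*I*sqrt(5) (S = -9*sqrt(-4*2 + 3) = -9*sqrt(-8 + 3) = -9*I*sqrt(5) ≈ -20.125*I)
S*((996 + 1263) + (17*15 + 0)) = (-9*I*sqrt(5))*((996 + 1263) + (17*15 + 0)) = (-9*I*sqrt(5))*(2259 + (255 + 0)) = (-9*I*sqrt(5))*(2259 + 255) = -9*I*sqrt(5)*2514 = -22626*I*sqrt(5)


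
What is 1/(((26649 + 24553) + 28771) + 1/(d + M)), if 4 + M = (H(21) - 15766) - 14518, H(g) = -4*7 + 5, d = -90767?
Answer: 121078/9682970893 ≈ 1.2504e-5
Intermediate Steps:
H(g) = -23 (H(g) = -28 + 5 = -23)
M = -30311 (M = -4 + ((-23 - 15766) - 14518) = -4 + (-15789 - 14518) = -4 - 30307 = -30311)
1/(((26649 + 24553) + 28771) + 1/(d + M)) = 1/(((26649 + 24553) + 28771) + 1/(-90767 - 30311)) = 1/((51202 + 28771) + 1/(-121078)) = 1/(79973 - 1/121078) = 1/(9682970893/121078) = 121078/9682970893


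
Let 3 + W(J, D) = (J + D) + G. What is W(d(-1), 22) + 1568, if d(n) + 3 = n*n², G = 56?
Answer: 1639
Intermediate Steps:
d(n) = -3 + n³ (d(n) = -3 + n*n² = -3 + n³)
W(J, D) = 53 + D + J (W(J, D) = -3 + ((J + D) + 56) = -3 + ((D + J) + 56) = -3 + (56 + D + J) = 53 + D + J)
W(d(-1), 22) + 1568 = (53 + 22 + (-3 + (-1)³)) + 1568 = (53 + 22 + (-3 - 1)) + 1568 = (53 + 22 - 4) + 1568 = 71 + 1568 = 1639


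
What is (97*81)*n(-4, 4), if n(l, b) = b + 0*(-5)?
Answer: 31428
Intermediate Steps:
n(l, b) = b (n(l, b) = b + 0 = b)
(97*81)*n(-4, 4) = (97*81)*4 = 7857*4 = 31428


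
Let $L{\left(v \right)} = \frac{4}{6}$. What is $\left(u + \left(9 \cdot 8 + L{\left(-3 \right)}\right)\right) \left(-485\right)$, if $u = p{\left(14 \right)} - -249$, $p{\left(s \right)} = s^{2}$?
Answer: $- \frac{753205}{3} \approx -2.5107 \cdot 10^{5}$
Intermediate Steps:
$L{\left(v \right)} = \frac{2}{3}$ ($L{\left(v \right)} = 4 \cdot \frac{1}{6} = \frac{2}{3}$)
$u = 445$ ($u = 14^{2} - -249 = 196 + 249 = 445$)
$\left(u + \left(9 \cdot 8 + L{\left(-3 \right)}\right)\right) \left(-485\right) = \left(445 + \left(9 \cdot 8 + \frac{2}{3}\right)\right) \left(-485\right) = \left(445 + \left(72 + \frac{2}{3}\right)\right) \left(-485\right) = \left(445 + \frac{218}{3}\right) \left(-485\right) = \frac{1553}{3} \left(-485\right) = - \frac{753205}{3}$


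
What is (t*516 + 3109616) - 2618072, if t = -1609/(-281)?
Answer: 138954108/281 ≈ 4.9450e+5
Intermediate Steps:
t = 1609/281 (t = -1609*(-1)/281 = -1*(-1609/281) = 1609/281 ≈ 5.7260)
(t*516 + 3109616) - 2618072 = ((1609/281)*516 + 3109616) - 2618072 = (830244/281 + 3109616) - 2618072 = 874632340/281 - 2618072 = 138954108/281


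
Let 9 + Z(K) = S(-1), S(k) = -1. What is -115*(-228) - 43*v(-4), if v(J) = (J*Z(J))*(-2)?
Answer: 29660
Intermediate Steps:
Z(K) = -10 (Z(K) = -9 - 1 = -10)
v(J) = 20*J (v(J) = (J*(-10))*(-2) = -10*J*(-2) = 20*J)
-115*(-228) - 43*v(-4) = -115*(-228) - 860*(-4) = 26220 - 43*(-80) = 26220 + 3440 = 29660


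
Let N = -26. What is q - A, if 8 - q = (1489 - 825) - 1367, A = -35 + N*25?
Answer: 1396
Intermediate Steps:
A = -685 (A = -35 - 26*25 = -35 - 650 = -685)
q = 711 (q = 8 - ((1489 - 825) - 1367) = 8 - (664 - 1367) = 8 - 1*(-703) = 8 + 703 = 711)
q - A = 711 - 1*(-685) = 711 + 685 = 1396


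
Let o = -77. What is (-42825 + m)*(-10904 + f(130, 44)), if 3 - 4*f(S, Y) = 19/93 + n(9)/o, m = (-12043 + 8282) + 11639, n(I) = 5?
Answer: 330740198769/868 ≈ 3.8104e+8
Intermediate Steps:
m = 7878 (m = -3761 + 11639 = 7878)
f(S, Y) = 20485/28644 (f(S, Y) = 3/4 - (19/93 + 5/(-77))/4 = 3/4 - (19*(1/93) + 5*(-1/77))/4 = 3/4 - (19/93 - 5/77)/4 = 3/4 - 1/4*998/7161 = 3/4 - 499/14322 = 20485/28644)
(-42825 + m)*(-10904 + f(130, 44)) = (-42825 + 7878)*(-10904 + 20485/28644) = -34947*(-312313691/28644) = 330740198769/868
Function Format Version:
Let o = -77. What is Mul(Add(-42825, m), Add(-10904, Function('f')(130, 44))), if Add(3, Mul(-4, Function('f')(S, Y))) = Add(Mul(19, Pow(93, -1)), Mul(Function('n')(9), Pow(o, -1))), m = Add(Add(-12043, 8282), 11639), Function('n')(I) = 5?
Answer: Rational(330740198769, 868) ≈ 3.8104e+8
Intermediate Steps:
m = 7878 (m = Add(-3761, 11639) = 7878)
Function('f')(S, Y) = Rational(20485, 28644) (Function('f')(S, Y) = Add(Rational(3, 4), Mul(Rational(-1, 4), Add(Mul(19, Pow(93, -1)), Mul(5, Pow(-77, -1))))) = Add(Rational(3, 4), Mul(Rational(-1, 4), Add(Mul(19, Rational(1, 93)), Mul(5, Rational(-1, 77))))) = Add(Rational(3, 4), Mul(Rational(-1, 4), Add(Rational(19, 93), Rational(-5, 77)))) = Add(Rational(3, 4), Mul(Rational(-1, 4), Rational(998, 7161))) = Add(Rational(3, 4), Rational(-499, 14322)) = Rational(20485, 28644))
Mul(Add(-42825, m), Add(-10904, Function('f')(130, 44))) = Mul(Add(-42825, 7878), Add(-10904, Rational(20485, 28644))) = Mul(-34947, Rational(-312313691, 28644)) = Rational(330740198769, 868)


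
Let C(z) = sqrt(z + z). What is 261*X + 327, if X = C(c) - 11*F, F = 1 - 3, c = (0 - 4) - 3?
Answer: 6069 + 261*I*sqrt(14) ≈ 6069.0 + 976.57*I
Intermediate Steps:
c = -7 (c = -4 - 3 = -7)
C(z) = sqrt(2)*sqrt(z) (C(z) = sqrt(2*z) = sqrt(2)*sqrt(z))
F = -2
X = 22 + I*sqrt(14) (X = sqrt(2)*sqrt(-7) - 11*(-2) = sqrt(2)*(I*sqrt(7)) + 22 = I*sqrt(14) + 22 = 22 + I*sqrt(14) ≈ 22.0 + 3.7417*I)
261*X + 327 = 261*(22 + I*sqrt(14)) + 327 = (5742 + 261*I*sqrt(14)) + 327 = 6069 + 261*I*sqrt(14)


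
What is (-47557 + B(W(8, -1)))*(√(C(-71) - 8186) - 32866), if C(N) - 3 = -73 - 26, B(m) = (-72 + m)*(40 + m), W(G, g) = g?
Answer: 1656577864 - 50404*I*√8282 ≈ 1.6566e+9 - 4.587e+6*I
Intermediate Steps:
C(N) = -96 (C(N) = 3 + (-73 - 26) = 3 - 99 = -96)
(-47557 + B(W(8, -1)))*(√(C(-71) - 8186) - 32866) = (-47557 + (-2880 + (-1)² - 32*(-1)))*(√(-96 - 8186) - 32866) = (-47557 + (-2880 + 1 + 32))*(√(-8282) - 32866) = (-47557 - 2847)*(I*√8282 - 32866) = -50404*(-32866 + I*√8282) = 1656577864 - 50404*I*√8282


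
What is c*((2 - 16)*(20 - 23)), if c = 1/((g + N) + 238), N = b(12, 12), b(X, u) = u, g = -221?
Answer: 42/29 ≈ 1.4483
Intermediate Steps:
N = 12
c = 1/29 (c = 1/((-221 + 12) + 238) = 1/(-209 + 238) = 1/29 ≈ 0.034483)
c*((2 - 16)*(20 - 23)) = ((2 - 16)*(20 - 23))/29 = (-14*(-3))/29 = (1/29)*42 = 42/29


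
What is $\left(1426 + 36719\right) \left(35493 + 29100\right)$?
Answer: $2463899985$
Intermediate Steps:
$\left(1426 + 36719\right) \left(35493 + 29100\right) = 38145 \cdot 64593 = 2463899985$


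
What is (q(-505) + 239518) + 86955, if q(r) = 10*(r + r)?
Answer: 316373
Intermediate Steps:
q(r) = 20*r (q(r) = 10*(2*r) = 20*r)
(q(-505) + 239518) + 86955 = (20*(-505) + 239518) + 86955 = (-10100 + 239518) + 86955 = 229418 + 86955 = 316373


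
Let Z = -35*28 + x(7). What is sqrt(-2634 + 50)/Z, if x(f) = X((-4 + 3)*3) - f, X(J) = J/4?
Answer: -8*I*sqrt(646)/3951 ≈ -0.051463*I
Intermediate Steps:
X(J) = J/4 (X(J) = J*(1/4) = J/4)
x(f) = -3/4 - f (x(f) = ((-4 + 3)*3)/4 - f = (-1*3)/4 - f = (1/4)*(-3) - f = -3/4 - f)
Z = -3951/4 (Z = -35*28 + (-3/4 - 1*7) = -980 + (-3/4 - 7) = -980 - 31/4 = -3951/4 ≈ -987.75)
sqrt(-2634 + 50)/Z = sqrt(-2634 + 50)/(-3951/4) = sqrt(-2584)*(-4/3951) = (2*I*sqrt(646))*(-4/3951) = -8*I*sqrt(646)/3951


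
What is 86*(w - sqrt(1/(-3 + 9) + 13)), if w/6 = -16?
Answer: -8256 - 43*sqrt(474)/3 ≈ -8568.1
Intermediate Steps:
w = -96 (w = 6*(-16) = -96)
86*(w - sqrt(1/(-3 + 9) + 13)) = 86*(-96 - sqrt(1/(-3 + 9) + 13)) = 86*(-96 - sqrt(1/6 + 13)) = 86*(-96 - sqrt(79/6)) = 86*(-96 - sqrt(474)/6) = -8256 - 43*sqrt(474)/3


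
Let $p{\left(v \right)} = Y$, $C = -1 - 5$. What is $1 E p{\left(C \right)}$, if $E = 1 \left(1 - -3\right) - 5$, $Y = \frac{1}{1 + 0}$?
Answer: $-1$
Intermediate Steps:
$C = -6$ ($C = -1 - 5 = -6$)
$Y = 1$ ($Y = 1^{-1} = 1$)
$E = -1$ ($E = 1 \left(1 + 3\right) - 5 = 1 \cdot 4 - 5 = 4 - 5 = -1$)
$p{\left(v \right)} = 1$
$1 E p{\left(C \right)} = 1 \left(-1\right) 1 = \left(-1\right) 1 = -1$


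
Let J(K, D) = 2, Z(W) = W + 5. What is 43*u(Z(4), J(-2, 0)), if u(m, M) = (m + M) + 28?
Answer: 1677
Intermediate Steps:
Z(W) = 5 + W
u(m, M) = 28 + M + m (u(m, M) = (M + m) + 28 = 28 + M + m)
43*u(Z(4), J(-2, 0)) = 43*(28 + 2 + (5 + 4)) = 43*(28 + 2 + 9) = 43*39 = 1677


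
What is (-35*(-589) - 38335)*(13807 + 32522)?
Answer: -820949880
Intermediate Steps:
(-35*(-589) - 38335)*(13807 + 32522) = (20615 - 38335)*46329 = -17720*46329 = -820949880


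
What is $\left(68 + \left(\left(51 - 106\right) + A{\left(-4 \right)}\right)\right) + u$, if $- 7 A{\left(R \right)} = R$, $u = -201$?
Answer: $- \frac{1312}{7} \approx -187.43$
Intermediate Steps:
$A{\left(R \right)} = - \frac{R}{7}$
$\left(68 + \left(\left(51 - 106\right) + A{\left(-4 \right)}\right)\right) + u = \left(68 + \left(\left(51 - 106\right) - - \frac{4}{7}\right)\right) - 201 = \left(68 + \left(-55 + \frac{4}{7}\right)\right) - 201 = \left(68 - \frac{381}{7}\right) - 201 = \frac{95}{7} - 201 = - \frac{1312}{7}$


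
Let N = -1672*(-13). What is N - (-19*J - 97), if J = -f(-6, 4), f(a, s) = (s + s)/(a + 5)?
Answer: 21985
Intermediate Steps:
N = 21736
f(a, s) = 2*s/(5 + a) (f(a, s) = (2*s)/(5 + a) = 2*s/(5 + a))
J = 8 (J = -2*4/(5 - 6) = -2*4/(-1) = -2*4*(-1) = -1*(-8) = 8)
N - (-19*J - 97) = 21736 - (-19*8 - 97) = 21736 - (-152 - 97) = 21736 - 1*(-249) = 21736 + 249 = 21985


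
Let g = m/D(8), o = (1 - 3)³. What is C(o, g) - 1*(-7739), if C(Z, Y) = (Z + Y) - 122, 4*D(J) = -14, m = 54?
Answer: 53155/7 ≈ 7593.6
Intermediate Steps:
D(J) = -7/2 (D(J) = (¼)*(-14) = -7/2)
o = -8 (o = (-2)³ = -8)
g = -108/7 (g = 54/(-7/2) = 54*(-2/7) = -108/7 ≈ -15.429)
C(Z, Y) = -122 + Y + Z (C(Z, Y) = (Y + Z) - 122 = -122 + Y + Z)
C(o, g) - 1*(-7739) = (-122 - 108/7 - 8) - 1*(-7739) = -1018/7 + 7739 = 53155/7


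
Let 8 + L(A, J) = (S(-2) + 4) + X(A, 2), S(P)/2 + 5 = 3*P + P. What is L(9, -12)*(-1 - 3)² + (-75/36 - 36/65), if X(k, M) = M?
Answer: -351497/780 ≈ -450.64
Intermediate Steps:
S(P) = -10 + 8*P (S(P) = -10 + 2*(3*P + P) = -10 + 2*(4*P) = -10 + 8*P)
L(A, J) = -28 (L(A, J) = -8 + (((-10 + 8*(-2)) + 4) + 2) = -8 + (((-10 - 16) + 4) + 2) = -8 + ((-26 + 4) + 2) = -8 + (-22 + 2) = -8 - 20 = -28)
L(9, -12)*(-1 - 3)² + (-75/36 - 36/65) = -28*(-1 - 3)² + (-75/36 - 36/65) = -28*(-4)² + (-75*1/36 - 36*1/65) = -28*16 + (-25/12 - 36/65) = -448 - 2057/780 = -351497/780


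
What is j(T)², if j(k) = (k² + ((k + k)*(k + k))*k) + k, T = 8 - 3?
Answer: 280900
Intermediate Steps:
T = 5
j(k) = k + k² + 4*k³ (j(k) = (k² + ((2*k)*(2*k))*k) + k = (k² + (4*k²)*k) + k = (k² + 4*k³) + k = k + k² + 4*k³)
j(T)² = (5*(1 + 5 + 4*5²))² = (5*(1 + 5 + 4*25))² = (5*(1 + 5 + 100))² = (5*106)² = 530² = 280900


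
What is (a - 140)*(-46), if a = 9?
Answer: 6026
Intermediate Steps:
(a - 140)*(-46) = (9 - 140)*(-46) = -131*(-46) = 6026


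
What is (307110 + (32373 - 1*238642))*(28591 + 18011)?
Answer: 4699392282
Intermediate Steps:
(307110 + (32373 - 1*238642))*(28591 + 18011) = (307110 + (32373 - 238642))*46602 = (307110 - 206269)*46602 = 100841*46602 = 4699392282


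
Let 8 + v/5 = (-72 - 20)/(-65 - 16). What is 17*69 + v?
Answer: 92233/81 ≈ 1138.7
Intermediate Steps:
v = -2780/81 (v = -40 + 5*((-72 - 20)/(-65 - 16)) = -40 + 5*(-92/(-81)) = -40 + 5*(-92*(-1/81)) = -40 + 5*(92/81) = -40 + 460/81 = -2780/81 ≈ -34.321)
17*69 + v = 17*69 - 2780/81 = 1173 - 2780/81 = 92233/81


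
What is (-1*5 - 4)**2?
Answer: 81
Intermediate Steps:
(-1*5 - 4)**2 = (-5 - 4)**2 = (-9)**2 = 81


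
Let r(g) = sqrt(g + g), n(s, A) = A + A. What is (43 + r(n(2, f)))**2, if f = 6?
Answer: 1873 + 172*sqrt(6) ≈ 2294.3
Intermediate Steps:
n(s, A) = 2*A
r(g) = sqrt(2)*sqrt(g) (r(g) = sqrt(2*g) = sqrt(2)*sqrt(g))
(43 + r(n(2, f)))**2 = (43 + sqrt(2)*sqrt(2*6))**2 = (43 + sqrt(2)*sqrt(12))**2 = (43 + sqrt(2)*(2*sqrt(3)))**2 = (43 + 2*sqrt(6))**2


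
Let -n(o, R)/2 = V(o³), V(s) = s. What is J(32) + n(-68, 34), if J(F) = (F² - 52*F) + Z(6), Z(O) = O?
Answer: 628230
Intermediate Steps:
n(o, R) = -2*o³
J(F) = 6 + F² - 52*F (J(F) = (F² - 52*F) + 6 = 6 + F² - 52*F)
J(32) + n(-68, 34) = (6 + 32² - 52*32) - 2*(-68)³ = (6 + 1024 - 1664) - 2*(-314432) = -634 + 628864 = 628230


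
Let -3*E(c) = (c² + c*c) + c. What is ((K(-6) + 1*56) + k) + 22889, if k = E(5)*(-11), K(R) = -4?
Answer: 69428/3 ≈ 23143.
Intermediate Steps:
E(c) = -2*c²/3 - c/3 (E(c) = -((c² + c*c) + c)/3 = -((c² + c²) + c)/3 = -(2*c² + c)/3 = -(c + 2*c²)/3 = -2*c²/3 - c/3)
k = 605/3 (k = -⅓*5*(1 + 2*5)*(-11) = -⅓*5*(1 + 10)*(-11) = -⅓*5*11*(-11) = -55/3*(-11) = 605/3 ≈ 201.67)
((K(-6) + 1*56) + k) + 22889 = ((-4 + 1*56) + 605/3) + 22889 = ((-4 + 56) + 605/3) + 22889 = (52 + 605/3) + 22889 = 761/3 + 22889 = 69428/3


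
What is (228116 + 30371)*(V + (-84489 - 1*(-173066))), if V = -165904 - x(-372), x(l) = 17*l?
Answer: -18353352461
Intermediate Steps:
V = -159580 (V = -165904 - 17*(-372) = -165904 - 1*(-6324) = -165904 + 6324 = -159580)
(228116 + 30371)*(V + (-84489 - 1*(-173066))) = (228116 + 30371)*(-159580 + (-84489 - 1*(-173066))) = 258487*(-159580 + (-84489 + 173066)) = 258487*(-159580 + 88577) = 258487*(-71003) = -18353352461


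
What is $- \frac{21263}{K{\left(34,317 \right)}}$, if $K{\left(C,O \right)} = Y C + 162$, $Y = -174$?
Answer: $\frac{21263}{5754} \approx 3.6953$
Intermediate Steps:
$K{\left(C,O \right)} = 162 - 174 C$ ($K{\left(C,O \right)} = - 174 C + 162 = 162 - 174 C$)
$- \frac{21263}{K{\left(34,317 \right)}} = - \frac{21263}{162 - 5916} = - \frac{21263}{-5754} = \left(-21263\right) \left(- \frac{1}{5754}\right) = \frac{21263}{5754}$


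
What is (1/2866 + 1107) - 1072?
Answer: 100311/2866 ≈ 35.000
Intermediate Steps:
(1/2866 + 1107) - 1072 = 3172663/2866 - 1072 = 100311/2866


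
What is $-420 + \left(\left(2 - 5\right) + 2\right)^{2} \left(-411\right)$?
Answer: $-831$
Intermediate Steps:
$-420 + \left(\left(2 - 5\right) + 2\right)^{2} \left(-411\right) = -420 + \left(-3 + 2\right)^{2} \left(-411\right) = -420 + \left(-1\right)^{2} \left(-411\right) = -420 + 1 \left(-411\right) = -420 - 411 = -831$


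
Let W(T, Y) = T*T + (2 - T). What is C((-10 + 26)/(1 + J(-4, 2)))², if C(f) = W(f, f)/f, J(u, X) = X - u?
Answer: 14641/3136 ≈ 4.6687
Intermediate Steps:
W(T, Y) = 2 + T² - T (W(T, Y) = T² + (2 - T) = 2 + T² - T)
C(f) = (2 + f² - f)/f
C((-10 + 26)/(1 + J(-4, 2)))² = (-1 + (-10 + 26)/(1 + (2 - 1*(-4))) + 2/(((-10 + 26)/(1 + (2 - 1*(-4))))))² = (-1 + 16/(1 + (2 + 4)) + 2/((16/(1 + (2 + 4)))))² = (-1 + 16/(1 + 6) + 2/((16/(1 + 6))))² = (-1 + 16/7 + 2/((16/7)))² = (-1 + 16*(⅐) + 2/((16*(⅐))))² = (-1 + 16/7 + 2/(16/7))² = (-1 + 16/7 + 2*(7/16))² = (-1 + 16/7 + 7/8)² = (121/56)² = 14641/3136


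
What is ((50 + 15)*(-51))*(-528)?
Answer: 1750320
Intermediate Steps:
((50 + 15)*(-51))*(-528) = (65*(-51))*(-528) = -3315*(-528) = 1750320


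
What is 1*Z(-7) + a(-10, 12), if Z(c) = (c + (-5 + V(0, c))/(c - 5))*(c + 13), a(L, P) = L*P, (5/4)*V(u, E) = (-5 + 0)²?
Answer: -339/2 ≈ -169.50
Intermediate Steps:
V(u, E) = 20 (V(u, E) = 4*(-5 + 0)²/5 = (⅘)*(-5)² = (⅘)*25 = 20)
Z(c) = (13 + c)*(c + 15/(-5 + c)) (Z(c) = (c + (-5 + 20)/(c - 5))*(c + 13) = (c + 15/(-5 + c))*(13 + c) = (13 + c)*(c + 15/(-5 + c)))
1*Z(-7) + a(-10, 12) = 1*((195 + (-7)³ - 50*(-7) + 8*(-7)²)/(-5 - 7)) - 10*12 = 1*((195 - 343 + 350 + 8*49)/(-12)) - 120 = 1*(-(195 - 343 + 350 + 392)/12) - 120 = 1*(-1/12*594) - 120 = 1*(-99/2) - 120 = -99/2 - 120 = -339/2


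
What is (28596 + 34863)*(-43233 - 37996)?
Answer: -5154711111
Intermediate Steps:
(28596 + 34863)*(-43233 - 37996) = 63459*(-81229) = -5154711111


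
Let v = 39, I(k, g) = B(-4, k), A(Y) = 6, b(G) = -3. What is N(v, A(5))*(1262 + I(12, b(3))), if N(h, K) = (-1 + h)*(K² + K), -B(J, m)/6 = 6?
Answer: 1956696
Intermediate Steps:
B(J, m) = -36 (B(J, m) = -6*6 = -36)
I(k, g) = -36
N(h, K) = (-1 + h)*(K + K²)
N(v, A(5))*(1262 + I(12, b(3))) = (6*(-1 + 39 - 1*6 + 6*39))*(1262 - 36) = (6*(-1 + 39 - 6 + 234))*1226 = (6*266)*1226 = 1596*1226 = 1956696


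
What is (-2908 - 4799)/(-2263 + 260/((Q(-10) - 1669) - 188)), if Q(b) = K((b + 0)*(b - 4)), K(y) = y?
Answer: 4410973/1295277 ≈ 3.4054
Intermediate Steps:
Q(b) = b*(-4 + b) (Q(b) = (b + 0)*(b - 4) = b*(-4 + b))
(-2908 - 4799)/(-2263 + 260/((Q(-10) - 1669) - 188)) = (-2908 - 4799)/(-2263 + 260/((-10*(-4 - 10) - 1669) - 188)) = -7707/(-2263 + 260/((-10*(-14) - 1669) - 188)) = -7707/(-2263 + 260/((140 - 1669) - 188)) = -7707/(-2263 + 260/(-1529 - 188)) = -7707/(-2263 + 260/(-1717)) = -7707/(-2263 + 260*(-1/1717)) = -7707/(-2263 - 260/1717) = -7707/(-3885831/1717) = -7707*(-1717/3885831) = 4410973/1295277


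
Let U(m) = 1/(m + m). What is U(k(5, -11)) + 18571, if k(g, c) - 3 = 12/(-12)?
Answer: 74285/4 ≈ 18571.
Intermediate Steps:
k(g, c) = 2 (k(g, c) = 3 + 12/(-12) = 3 + 12*(-1/12) = 3 - 1 = 2)
U(m) = 1/(2*m)
U(k(5, -11)) + 18571 = (½)/2 + 18571 = (½)*(½) + 18571 = ¼ + 18571 = 74285/4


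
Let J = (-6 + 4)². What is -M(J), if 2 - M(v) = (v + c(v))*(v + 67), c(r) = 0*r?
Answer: 282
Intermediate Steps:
J = 4 (J = (-2)² = 4)
c(r) = 0
M(v) = 2 - v*(67 + v) (M(v) = 2 - (v + 0)*(v + 67) = 2 - v*(67 + v))
-M(J) = -(2 - 1*4² - 67*4) = -(2 - 1*16 - 268) = -(2 - 16 - 268) = -1*(-282) = 282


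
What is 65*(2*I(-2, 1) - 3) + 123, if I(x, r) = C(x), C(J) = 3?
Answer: 318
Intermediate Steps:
I(x, r) = 3
65*(2*I(-2, 1) - 3) + 123 = 65*(2*3 - 3) + 123 = 65*(6 - 3) + 123 = 65*3 + 123 = 195 + 123 = 318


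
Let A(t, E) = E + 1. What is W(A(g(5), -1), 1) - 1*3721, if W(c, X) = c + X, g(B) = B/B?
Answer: -3720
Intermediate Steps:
g(B) = 1
A(t, E) = 1 + E
W(c, X) = X + c
W(A(g(5), -1), 1) - 1*3721 = (1 + (1 - 1)) - 1*3721 = (1 + 0) - 3721 = 1 - 3721 = -3720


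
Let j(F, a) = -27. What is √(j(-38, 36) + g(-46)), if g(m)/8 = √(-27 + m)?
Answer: √(-27 + 8*I*√73) ≈ 4.8214 + 7.0884*I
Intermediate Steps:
g(m) = 8*√(-27 + m)
√(j(-38, 36) + g(-46)) = √(-27 + 8*√(-27 - 46)) = √(-27 + 8*√(-73)) = √(-27 + 8*(I*√73)) = √(-27 + 8*I*√73)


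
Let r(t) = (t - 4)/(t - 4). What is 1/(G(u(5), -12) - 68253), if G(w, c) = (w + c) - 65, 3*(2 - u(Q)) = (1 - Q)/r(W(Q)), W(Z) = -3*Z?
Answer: -3/204980 ≈ -1.4636e-5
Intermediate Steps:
r(t) = 1 (r(t) = (-4 + t)/(-4 + t) = 1)
u(Q) = 5/3 + Q/3 (u(Q) = 2 - (1 - Q)/(3*1) = 2 - (1 - Q)/3 = 2 + (-⅓ + Q/3) = 5/3 + Q/3)
G(w, c) = -65 + c + w (G(w, c) = (c + w) - 65 = -65 + c + w)
1/(G(u(5), -12) - 68253) = 1/((-65 - 12 + (5/3 + (⅓)*5)) - 68253) = 1/((-65 - 12 + (5/3 + 5/3)) - 68253) = 1/((-65 - 12 + 10/3) - 68253) = 1/(-221/3 - 68253) = 1/(-204980/3) = -3/204980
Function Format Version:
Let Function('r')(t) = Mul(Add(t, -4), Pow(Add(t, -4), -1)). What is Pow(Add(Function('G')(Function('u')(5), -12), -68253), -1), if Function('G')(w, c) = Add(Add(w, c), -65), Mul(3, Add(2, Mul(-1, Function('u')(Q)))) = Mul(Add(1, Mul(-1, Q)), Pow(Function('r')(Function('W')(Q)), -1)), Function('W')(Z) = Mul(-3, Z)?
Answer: Rational(-3, 204980) ≈ -1.4636e-5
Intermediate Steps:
Function('r')(t) = 1 (Function('r')(t) = Mul(Add(-4, t), Pow(Add(-4, t), -1)) = 1)
Function('u')(Q) = Add(Rational(5, 3), Mul(Rational(1, 3), Q)) (Function('u')(Q) = Add(2, Mul(Rational(-1, 3), Mul(Add(1, Mul(-1, Q)), Pow(1, -1)))) = Add(2, Mul(Rational(-1, 3), Mul(Add(1, Mul(-1, Q)), 1))) = Add(2, Mul(Rational(-1, 3), Add(1, Mul(-1, Q)))) = Add(2, Add(Rational(-1, 3), Mul(Rational(1, 3), Q))) = Add(Rational(5, 3), Mul(Rational(1, 3), Q)))
Function('G')(w, c) = Add(-65, c, w) (Function('G')(w, c) = Add(Add(c, w), -65) = Add(-65, c, w))
Pow(Add(Function('G')(Function('u')(5), -12), -68253), -1) = Pow(Add(Add(-65, -12, Add(Rational(5, 3), Mul(Rational(1, 3), 5))), -68253), -1) = Pow(Add(Add(-65, -12, Add(Rational(5, 3), Rational(5, 3))), -68253), -1) = Pow(Add(Add(-65, -12, Rational(10, 3)), -68253), -1) = Pow(Add(Rational(-221, 3), -68253), -1) = Pow(Rational(-204980, 3), -1) = Rational(-3, 204980)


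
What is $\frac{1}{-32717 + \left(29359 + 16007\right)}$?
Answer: $\frac{1}{12649} \approx 7.9058 \cdot 10^{-5}$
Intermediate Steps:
$\frac{1}{-32717 + \left(29359 + 16007\right)} = \frac{1}{-32717 + 45366} = \frac{1}{12649}$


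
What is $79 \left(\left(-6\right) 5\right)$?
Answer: $-2370$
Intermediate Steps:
$79 \left(\left(-6\right) 5\right) = 79 \left(-30\right) = -2370$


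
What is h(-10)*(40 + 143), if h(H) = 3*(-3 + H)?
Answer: -7137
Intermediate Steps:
h(H) = -9 + 3*H
h(-10)*(40 + 143) = (-9 + 3*(-10))*(40 + 143) = (-9 - 30)*183 = -39*183 = -7137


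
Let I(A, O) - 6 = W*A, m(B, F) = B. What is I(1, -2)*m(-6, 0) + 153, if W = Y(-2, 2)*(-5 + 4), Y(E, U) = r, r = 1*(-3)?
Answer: 99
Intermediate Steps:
r = -3
Y(E, U) = -3
W = 3 (W = -3*(-5 + 4) = -3*(-1) = 3)
I(A, O) = 6 + 3*A
I(1, -2)*m(-6, 0) + 153 = (6 + 3*1)*(-6) + 153 = (6 + 3)*(-6) + 153 = 9*(-6) + 153 = -54 + 153 = 99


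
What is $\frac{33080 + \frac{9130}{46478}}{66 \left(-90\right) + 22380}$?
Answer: $\frac{153750137}{76409832} \approx 2.0122$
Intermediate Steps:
$\frac{33080 + \frac{9130}{46478}}{66 \left(-90\right) + 22380} = \frac{33080 + 9130 \cdot \frac{1}{46478}}{-5940 + 22380} = \frac{33080 + \frac{4565}{23239}}{16440} = \frac{768750685}{23239} \cdot \frac{1}{16440} = \frac{153750137}{76409832}$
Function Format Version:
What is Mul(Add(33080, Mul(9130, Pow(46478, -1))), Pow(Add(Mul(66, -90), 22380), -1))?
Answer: Rational(153750137, 76409832) ≈ 2.0122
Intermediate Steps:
Mul(Add(33080, Mul(9130, Pow(46478, -1))), Pow(Add(Mul(66, -90), 22380), -1)) = Mul(Add(33080, Mul(9130, Rational(1, 46478))), Pow(Add(-5940, 22380), -1)) = Mul(Add(33080, Rational(4565, 23239)), Pow(16440, -1)) = Mul(Rational(768750685, 23239), Rational(1, 16440)) = Rational(153750137, 76409832)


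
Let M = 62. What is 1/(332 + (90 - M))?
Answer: 1/360 ≈ 0.0027778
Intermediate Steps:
1/(332 + (90 - M)) = 1/(332 + (90 - 1*62)) = 1/(332 + (90 - 62)) = 1/(332 + 28) = 1/360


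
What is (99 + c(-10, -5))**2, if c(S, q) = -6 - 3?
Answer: 8100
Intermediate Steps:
c(S, q) = -9
(99 + c(-10, -5))**2 = (99 - 9)**2 = 90**2 = 8100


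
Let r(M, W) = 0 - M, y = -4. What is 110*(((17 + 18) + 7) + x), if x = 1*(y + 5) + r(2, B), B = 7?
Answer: 4510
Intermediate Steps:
r(M, W) = -M
x = -1 (x = 1*(-4 + 5) - 1*2 = 1*1 - 2 = 1 - 2 = -1)
110*(((17 + 18) + 7) + x) = 110*(((17 + 18) + 7) - 1) = 110*((35 + 7) - 1) = 110*(42 - 1) = 110*41 = 4510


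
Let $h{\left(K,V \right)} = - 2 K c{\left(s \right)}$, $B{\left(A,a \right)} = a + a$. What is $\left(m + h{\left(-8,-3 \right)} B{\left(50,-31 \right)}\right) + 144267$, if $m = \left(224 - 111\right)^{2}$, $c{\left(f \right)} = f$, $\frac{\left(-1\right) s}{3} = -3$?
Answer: $148108$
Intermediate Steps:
$s = 9$ ($s = \left(-3\right) \left(-3\right) = 9$)
$B{\left(A,a \right)} = 2 a$
$h{\left(K,V \right)} = - 18 K$ ($h{\left(K,V \right)} = - 2 K 9 = - 18 K$)
$m = 12769$ ($m = 113^{2} = 12769$)
$\left(m + h{\left(-8,-3 \right)} B{\left(50,-31 \right)}\right) + 144267 = \left(12769 + \left(-18\right) \left(-8\right) 2 \left(-31\right)\right) + 144267 = \left(12769 + 144 \left(-62\right)\right) + 144267 = \left(12769 - 8928\right) + 144267 = 3841 + 144267 = 148108$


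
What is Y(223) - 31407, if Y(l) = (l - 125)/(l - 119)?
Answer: -1633115/52 ≈ -31406.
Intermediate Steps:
Y(l) = (-125 + l)/(-119 + l)
Y(223) - 31407 = (-125 + 223)/(-119 + 223) - 31407 = 98/104 - 31407 = (1/104)*98 - 31407 = 49/52 - 31407 = -1633115/52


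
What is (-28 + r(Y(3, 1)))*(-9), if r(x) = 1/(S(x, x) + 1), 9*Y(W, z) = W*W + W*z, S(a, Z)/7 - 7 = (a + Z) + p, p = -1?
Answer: 46593/185 ≈ 251.85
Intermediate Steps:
S(a, Z) = 42 + 7*Z + 7*a (S(a, Z) = 49 + 7*((a + Z) - 1) = 49 + 7*((Z + a) - 1) = 49 + 7*(-1 + Z + a) = 49 + (-7 + 7*Z + 7*a) = 42 + 7*Z + 7*a)
Y(W, z) = W²/9 + W*z/9 (Y(W, z) = (W*W + W*z)/9 = (W² + W*z)/9 = W²/9 + W*z/9)
r(x) = 1/(43 + 14*x) (r(x) = 1/((42 + 7*x + 7*x) + 1) = 1/((42 + 14*x) + 1) = 1/(43 + 14*x))
(-28 + r(Y(3, 1)))*(-9) = (-28 + 1/(43 + 14*((⅑)*3*(3 + 1))))*(-9) = (-28 + 1/(43 + 14*((⅑)*3*4)))*(-9) = (-28 + 1/(43 + 14*(4/3)))*(-9) = (-28 + 1/(43 + 56/3))*(-9) = (-28 + 1/(185/3))*(-9) = (-28 + 3/185)*(-9) = -5177/185*(-9) = 46593/185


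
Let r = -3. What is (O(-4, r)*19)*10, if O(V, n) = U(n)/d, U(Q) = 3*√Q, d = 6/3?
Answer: 285*I*√3 ≈ 493.63*I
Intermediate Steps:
d = 2 (d = 6*(⅓) = 2)
O(V, n) = 3*√n/2 (O(V, n) = (3*√n)/2 = (3*√n)*(½) = 3*√n/2)
(O(-4, r)*19)*10 = ((3*√(-3)/2)*19)*10 = ((3*(I*√3)/2)*19)*10 = ((3*I*√3/2)*19)*10 = (57*I*√3/2)*10 = 285*I*√3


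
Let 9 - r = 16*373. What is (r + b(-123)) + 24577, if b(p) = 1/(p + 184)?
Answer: 1135699/61 ≈ 18618.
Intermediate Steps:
b(p) = 1/(184 + p)
r = -5959 (r = 9 - 16*373 = 9 - 1*5968 = 9 - 5968 = -5959)
(r + b(-123)) + 24577 = (-5959 + 1/(184 - 123)) + 24577 = (-5959 + 1/61) + 24577 = -363498/61 + 24577 = 1135699/61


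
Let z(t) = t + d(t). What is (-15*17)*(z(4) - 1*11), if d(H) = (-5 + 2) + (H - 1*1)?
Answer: 1785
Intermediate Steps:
d(H) = -4 + H (d(H) = -3 + (H - 1) = -3 + (-1 + H) = -4 + H)
z(t) = -4 + 2*t (z(t) = t + (-4 + t) = -4 + 2*t)
(-15*17)*(z(4) - 1*11) = (-15*17)*((-4 + 2*4) - 1*11) = -255*((-4 + 8) - 11) = -255*(4 - 11) = -255*(-7) = 1785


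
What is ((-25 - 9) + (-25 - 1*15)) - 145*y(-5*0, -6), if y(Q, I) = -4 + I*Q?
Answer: 506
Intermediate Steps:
((-25 - 9) + (-25 - 1*15)) - 145*y(-5*0, -6) = ((-25 - 9) + (-25 - 1*15)) - 145*(-4 - (-30)*0) = (-34 + (-25 - 15)) - 145*(-4 - 6*0) = (-34 - 40) - 145*(-4 + 0) = -74 - 145*(-4) = -74 + 580 = 506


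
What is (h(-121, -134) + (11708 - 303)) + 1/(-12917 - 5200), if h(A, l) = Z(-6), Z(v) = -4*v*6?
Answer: 209233232/18117 ≈ 11549.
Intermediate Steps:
Z(v) = -24*v
h(A, l) = 144 (h(A, l) = -24*(-6) = 144)
(h(-121, -134) + (11708 - 303)) + 1/(-12917 - 5200) = (144 + (11708 - 303)) + 1/(-12917 - 5200) = (144 + 11405) + 1/(-18117) = 11549 - 1/18117 = 209233232/18117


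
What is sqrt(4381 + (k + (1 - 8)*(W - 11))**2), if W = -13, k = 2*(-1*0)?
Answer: sqrt(32605) ≈ 180.57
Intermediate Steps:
k = 0 (k = 2*0 = 0)
sqrt(4381 + (k + (1 - 8)*(W - 11))**2) = sqrt(4381 + (0 + (1 - 8)*(-13 - 11))**2) = sqrt(4381 + (0 - 7*(-24))**2) = sqrt(4381 + (0 + 168)**2) = sqrt(4381 + 168**2) = sqrt(4381 + 28224) = sqrt(32605)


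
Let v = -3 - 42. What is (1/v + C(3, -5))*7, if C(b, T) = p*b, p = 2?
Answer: 1883/45 ≈ 41.844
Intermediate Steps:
v = -45
C(b, T) = 2*b
(1/v + C(3, -5))*7 = (1/(-45) + 2*3)*7 = (-1/45 + 6)*7 = (269/45)*7 = 1883/45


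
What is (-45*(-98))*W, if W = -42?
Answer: -185220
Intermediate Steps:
(-45*(-98))*W = -45*(-98)*(-42) = 4410*(-42) = -185220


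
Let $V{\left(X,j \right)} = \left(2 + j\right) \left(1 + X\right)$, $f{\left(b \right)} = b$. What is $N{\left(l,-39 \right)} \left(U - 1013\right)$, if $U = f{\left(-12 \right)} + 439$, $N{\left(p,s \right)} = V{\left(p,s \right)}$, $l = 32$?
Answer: $715506$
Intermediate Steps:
$V{\left(X,j \right)} = \left(1 + X\right) \left(2 + j\right)$
$N{\left(p,s \right)} = 2 + s + 2 p + p s$
$U = 427$ ($U = -12 + 439 = 427$)
$N{\left(l,-39 \right)} \left(U - 1013\right) = \left(2 - 39 + 2 \cdot 32 + 32 \left(-39\right)\right) \left(427 - 1013\right) = \left(2 - 39 + 64 - 1248\right) \left(-586\right) = \left(-1221\right) \left(-586\right) = 715506$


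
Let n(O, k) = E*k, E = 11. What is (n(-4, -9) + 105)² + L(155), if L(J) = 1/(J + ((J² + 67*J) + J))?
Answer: 1249921/34720 ≈ 36.000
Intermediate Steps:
n(O, k) = 11*k
L(J) = 1/(J² + 69*J) (L(J) = 1/(J + (J² + 68*J)) = 1/(J² + 69*J))
(n(-4, -9) + 105)² + L(155) = (11*(-9) + 105)² + 1/(155*(69 + 155)) = (-99 + 105)² + (1/155)/224 = 6² + (1/155)*(1/224) = 36 + 1/34720 = 1249921/34720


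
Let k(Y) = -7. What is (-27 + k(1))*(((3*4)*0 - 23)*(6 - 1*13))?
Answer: -5474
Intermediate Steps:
(-27 + k(1))*(((3*4)*0 - 23)*(6 - 1*13)) = (-27 - 7)*(((3*4)*0 - 23)*(6 - 1*13)) = -34*(12*0 - 23)*(6 - 13) = -34*(0 - 23)*(-7) = -(-782)*(-7) = -34*161 = -5474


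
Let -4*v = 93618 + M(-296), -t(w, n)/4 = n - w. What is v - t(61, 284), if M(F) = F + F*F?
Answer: -88685/2 ≈ -44343.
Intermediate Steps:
t(w, n) = -4*n + 4*w (t(w, n) = -4*(n - w) = -4*n + 4*w)
M(F) = F + F²
v = -90469/2 (v = -(93618 - 296*(1 - 296))/4 = -(93618 - 296*(-295))/4 = -(93618 + 87320)/4 = -¼*180938 = -90469/2 ≈ -45235.)
v - t(61, 284) = -90469/2 - (-4*284 + 4*61) = -90469/2 - (-1136 + 244) = -90469/2 - 1*(-892) = -90469/2 + 892 = -88685/2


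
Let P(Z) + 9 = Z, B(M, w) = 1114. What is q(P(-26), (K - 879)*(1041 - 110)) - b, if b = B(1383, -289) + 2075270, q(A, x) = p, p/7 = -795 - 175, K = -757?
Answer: -2083174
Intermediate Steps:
P(Z) = -9 + Z
p = -6790 (p = 7*(-795 - 175) = 7*(-970) = -6790)
q(A, x) = -6790
b = 2076384 (b = 1114 + 2075270 = 2076384)
q(P(-26), (K - 879)*(1041 - 110)) - b = -6790 - 1*2076384 = -6790 - 2076384 = -2083174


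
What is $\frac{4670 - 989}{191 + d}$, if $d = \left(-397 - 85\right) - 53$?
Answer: $- \frac{3681}{344} \approx -10.701$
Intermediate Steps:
$d = -535$ ($d = -482 - 53 = -535$)
$\frac{4670 - 989}{191 + d} = \frac{4670 - 989}{191 - 535} = \frac{3681}{-344} = 3681 \left(- \frac{1}{344}\right) = - \frac{3681}{344}$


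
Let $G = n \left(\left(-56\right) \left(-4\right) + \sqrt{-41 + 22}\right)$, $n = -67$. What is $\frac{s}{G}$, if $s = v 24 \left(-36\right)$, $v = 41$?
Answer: $\frac{7934976}{3363065} - \frac{35424 i \sqrt{19}}{3363065} \approx 2.3594 - 0.045913 i$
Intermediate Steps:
$s = -35424$ ($s = 41 \cdot 24 \left(-36\right) = 984 \left(-36\right) = -35424$)
$G = -15008 - 67 i \sqrt{19}$ ($G = - 67 \left(\left(-56\right) \left(-4\right) + \sqrt{-41 + 22}\right) = - 67 \left(224 + \sqrt{-19}\right) = - 67 \left(224 + i \sqrt{19}\right) = -15008 - 67 i \sqrt{19} \approx -15008.0 - 292.05 i$)
$\frac{s}{G} = - \frac{35424}{-15008 - 67 i \sqrt{19}}$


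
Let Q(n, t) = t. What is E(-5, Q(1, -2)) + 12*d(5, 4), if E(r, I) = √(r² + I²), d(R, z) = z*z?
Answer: 192 + √29 ≈ 197.39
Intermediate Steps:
d(R, z) = z²
E(r, I) = √(I² + r²)
E(-5, Q(1, -2)) + 12*d(5, 4) = √((-2)² + (-5)²) + 12*4² = √(4 + 25) + 12*16 = √29 + 192 = 192 + √29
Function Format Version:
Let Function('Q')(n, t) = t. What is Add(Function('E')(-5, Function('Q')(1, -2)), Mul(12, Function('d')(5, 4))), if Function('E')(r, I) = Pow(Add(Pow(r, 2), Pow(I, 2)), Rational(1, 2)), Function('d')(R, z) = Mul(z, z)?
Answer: Add(192, Pow(29, Rational(1, 2))) ≈ 197.39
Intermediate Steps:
Function('d')(R, z) = Pow(z, 2)
Function('E')(r, I) = Pow(Add(Pow(I, 2), Pow(r, 2)), Rational(1, 2))
Add(Function('E')(-5, Function('Q')(1, -2)), Mul(12, Function('d')(5, 4))) = Add(Pow(Add(Pow(-2, 2), Pow(-5, 2)), Rational(1, 2)), Mul(12, Pow(4, 2))) = Add(Pow(Add(4, 25), Rational(1, 2)), Mul(12, 16)) = Add(Pow(29, Rational(1, 2)), 192) = Add(192, Pow(29, Rational(1, 2)))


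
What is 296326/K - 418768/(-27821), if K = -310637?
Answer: 121840749570/8642231977 ≈ 14.098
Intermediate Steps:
296326/K - 418768/(-27821) = 296326/(-310637) - 418768/(-27821) = 296326*(-1/310637) - 418768*(-1/27821) = -296326/310637 + 418768/27821 = 121840749570/8642231977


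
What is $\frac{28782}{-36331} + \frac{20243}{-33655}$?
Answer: $- \frac{1704106643}{1222719805} \approx -1.3937$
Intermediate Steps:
$\frac{28782}{-36331} + \frac{20243}{-33655} = 28782 \left(- \frac{1}{36331}\right) + 20243 \left(- \frac{1}{33655}\right) = - \frac{28782}{36331} - \frac{20243}{33655} = - \frac{1704106643}{1222719805}$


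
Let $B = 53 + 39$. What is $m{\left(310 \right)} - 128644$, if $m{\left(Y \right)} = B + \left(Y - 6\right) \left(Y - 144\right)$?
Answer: $-78088$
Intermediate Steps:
$B = 92$
$m{\left(Y \right)} = 92 + \left(-144 + Y\right) \left(-6 + Y\right)$ ($m{\left(Y \right)} = 92 + \left(Y - 6\right) \left(Y - 144\right) = 92 + \left(-6 + Y\right) \left(-144 + Y\right) = 92 + \left(-144 + Y\right) \left(-6 + Y\right)$)
$m{\left(310 \right)} - 128644 = \left(956 + 310^{2} - 46500\right) - 128644 = \left(956 + 96100 - 46500\right) - 128644 = 50556 - 128644 = -78088$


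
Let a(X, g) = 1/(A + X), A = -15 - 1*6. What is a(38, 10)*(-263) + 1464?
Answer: 24625/17 ≈ 1448.5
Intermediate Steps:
A = -21 (A = -15 - 6 = -21)
a(X, g) = 1/(-21 + X)
a(38, 10)*(-263) + 1464 = -263/(-21 + 38) + 1464 = -263/17 + 1464 = 24625/17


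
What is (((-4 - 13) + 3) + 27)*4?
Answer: 52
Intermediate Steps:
(((-4 - 13) + 3) + 27)*4 = ((-17 + 3) + 27)*4 = (-14 + 27)*4 = 13*4 = 52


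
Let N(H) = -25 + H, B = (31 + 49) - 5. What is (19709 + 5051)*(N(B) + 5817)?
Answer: 145266920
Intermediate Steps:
B = 75 (B = 80 - 5 = 75)
(19709 + 5051)*(N(B) + 5817) = (19709 + 5051)*((-25 + 75) + 5817) = 24760*(50 + 5817) = 24760*5867 = 145266920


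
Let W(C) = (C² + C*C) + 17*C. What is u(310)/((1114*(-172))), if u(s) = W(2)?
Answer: -21/95804 ≈ -0.00021920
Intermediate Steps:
W(C) = 2*C² + 17*C (W(C) = (C² + C²) + 17*C = 2*C² + 17*C)
u(s) = 42 (u(s) = 2*(17 + 2*2) = 2*(17 + 4) = 2*21 = 42)
u(310)/((1114*(-172))) = 42/((1114*(-172))) = 42/(-191608) = 42*(-1/191608) = -21/95804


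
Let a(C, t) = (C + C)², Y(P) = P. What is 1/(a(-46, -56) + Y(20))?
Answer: 1/8484 ≈ 0.00011787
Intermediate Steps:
a(C, t) = 4*C² (a(C, t) = (2*C)² = 4*C²)
1/(a(-46, -56) + Y(20)) = 1/(4*(-46)² + 20) = 1/(4*2116 + 20) = 1/(8464 + 20) = 1/8484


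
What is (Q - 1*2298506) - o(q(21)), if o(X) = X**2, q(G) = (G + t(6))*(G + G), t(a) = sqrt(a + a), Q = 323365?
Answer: -2774233 - 148176*sqrt(3) ≈ -3.0309e+6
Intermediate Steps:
t(a) = sqrt(2)*sqrt(a) (t(a) = sqrt(2*a) = sqrt(2)*sqrt(a))
q(G) = 2*G*(G + 2*sqrt(3)) (q(G) = (G + sqrt(2)*sqrt(6))*(G + G) = (G + 2*sqrt(3))*(2*G) = 2*G*(G + 2*sqrt(3)))
(Q - 1*2298506) - o(q(21)) = (323365 - 1*2298506) - (2*21*(21 + 2*sqrt(3)))**2 = (323365 - 2298506) - (882 + 84*sqrt(3))**2 = -1975141 - (882 + 84*sqrt(3))**2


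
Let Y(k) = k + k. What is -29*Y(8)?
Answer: -464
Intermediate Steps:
Y(k) = 2*k
-29*Y(8) = -58*8 = -29*16 = -464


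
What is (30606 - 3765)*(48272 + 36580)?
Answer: 2277512532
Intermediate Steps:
(30606 - 3765)*(48272 + 36580) = 26841*84852 = 2277512532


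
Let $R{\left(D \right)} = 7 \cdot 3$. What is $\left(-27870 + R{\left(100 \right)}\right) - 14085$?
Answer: $-41934$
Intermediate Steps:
$R{\left(D \right)} = 21$
$\left(-27870 + R{\left(100 \right)}\right) - 14085 = \left(-27870 + 21\right) - 14085 = -27849 - 14085 = -41934$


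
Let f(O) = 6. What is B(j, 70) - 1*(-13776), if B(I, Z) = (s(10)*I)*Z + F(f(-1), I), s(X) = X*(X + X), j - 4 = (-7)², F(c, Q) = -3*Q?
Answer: 755617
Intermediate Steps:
j = 53 (j = 4 + (-7)² = 4 + 49 = 53)
s(X) = 2*X² (s(X) = X*(2*X) = 2*X²)
B(I, Z) = -3*I + 200*I*Z (B(I, Z) = ((2*10²)*I)*Z - 3*I = ((2*100)*I)*Z - 3*I = (200*I)*Z - 3*I = 200*I*Z - 3*I = -3*I + 200*I*Z)
B(j, 70) - 1*(-13776) = 53*(-3 + 200*70) - 1*(-13776) = 53*(-3 + 14000) + 13776 = 53*13997 + 13776 = 741841 + 13776 = 755617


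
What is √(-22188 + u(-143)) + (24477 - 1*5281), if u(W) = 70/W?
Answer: 19196 + I*√453732422/143 ≈ 19196.0 + 148.96*I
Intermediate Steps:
√(-22188 + u(-143)) + (24477 - 1*5281) = √(-22188 + 70/(-143)) + (24477 - 1*5281) = √(-22188 + 70*(-1/143)) + (24477 - 5281) = √(-22188 - 70/143) + 19196 = √(-3172954/143) + 19196 = I*√453732422/143 + 19196 = 19196 + I*√453732422/143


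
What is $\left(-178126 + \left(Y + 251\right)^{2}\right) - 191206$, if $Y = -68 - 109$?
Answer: $-363856$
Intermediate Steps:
$Y = -177$
$\left(-178126 + \left(Y + 251\right)^{2}\right) - 191206 = \left(-178126 + \left(-177 + 251\right)^{2}\right) - 191206 = \left(-178126 + 74^{2}\right) - 191206 = \left(-178126 + 5476\right) - 191206 = -172650 - 191206 = -363856$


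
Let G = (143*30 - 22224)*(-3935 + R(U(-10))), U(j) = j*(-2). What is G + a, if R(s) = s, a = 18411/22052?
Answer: 1548306442131/22052 ≈ 7.0212e+7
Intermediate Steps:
a = 18411/22052 (a = 18411*(1/22052) = 18411/22052 ≈ 0.83489)
U(j) = -2*j
G = 70211610 (G = (143*30 - 22224)*(-3935 - 2*(-10)) = (4290 - 22224)*(-3935 + 20) = -17934*(-3915) = 70211610)
G + a = 70211610 + 18411/22052 = 1548306442131/22052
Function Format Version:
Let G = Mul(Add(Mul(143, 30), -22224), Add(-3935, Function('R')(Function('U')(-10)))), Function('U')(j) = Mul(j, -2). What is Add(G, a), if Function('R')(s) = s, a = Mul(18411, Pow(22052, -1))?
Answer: Rational(1548306442131, 22052) ≈ 7.0212e+7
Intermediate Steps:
a = Rational(18411, 22052) (a = Mul(18411, Rational(1, 22052)) = Rational(18411, 22052) ≈ 0.83489)
Function('U')(j) = Mul(-2, j)
G = 70211610 (G = Mul(Add(Mul(143, 30), -22224), Add(-3935, Mul(-2, -10))) = Mul(Add(4290, -22224), Add(-3935, 20)) = Mul(-17934, -3915) = 70211610)
Add(G, a) = Add(70211610, Rational(18411, 22052)) = Rational(1548306442131, 22052)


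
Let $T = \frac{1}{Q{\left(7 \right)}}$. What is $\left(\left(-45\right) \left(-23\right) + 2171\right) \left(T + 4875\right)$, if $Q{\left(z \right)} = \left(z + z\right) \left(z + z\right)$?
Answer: $\frac{218809729}{14} \approx 1.5629 \cdot 10^{7}$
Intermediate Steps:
$Q{\left(z \right)} = 4 z^{2}$ ($Q{\left(z \right)} = 2 z 2 z = 4 z^{2}$)
$T = \frac{1}{196}$ ($T = \frac{1}{4 \cdot 7^{2}} = \frac{1}{4 \cdot 49} = \frac{1}{196} \approx 0.005102$)
$\left(\left(-45\right) \left(-23\right) + 2171\right) \left(T + 4875\right) = \left(\left(-45\right) \left(-23\right) + 2171\right) \left(\frac{1}{196} + 4875\right) = \left(1035 + 2171\right) \frac{955501}{196} = 3206 \cdot \frac{955501}{196} = \frac{218809729}{14}$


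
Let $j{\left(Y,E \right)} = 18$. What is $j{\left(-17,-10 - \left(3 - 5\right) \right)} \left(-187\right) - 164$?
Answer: $-3530$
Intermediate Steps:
$j{\left(-17,-10 - \left(3 - 5\right) \right)} \left(-187\right) - 164 = 18 \left(-187\right) - 164 = -3366 - 164 = -3530$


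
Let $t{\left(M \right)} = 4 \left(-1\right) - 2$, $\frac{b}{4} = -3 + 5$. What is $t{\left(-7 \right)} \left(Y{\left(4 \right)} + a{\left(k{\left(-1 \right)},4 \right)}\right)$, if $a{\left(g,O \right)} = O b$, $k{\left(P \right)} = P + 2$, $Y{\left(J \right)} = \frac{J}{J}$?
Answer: $-198$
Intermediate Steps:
$b = 8$ ($b = 4 \left(-3 + 5\right) = 4 \cdot 2 = 8$)
$Y{\left(J \right)} = 1$
$t{\left(M \right)} = -6$ ($t{\left(M \right)} = -4 - 2 = -6$)
$k{\left(P \right)} = 2 + P$
$a{\left(g,O \right)} = 8 O$ ($a{\left(g,O \right)} = O 8 = 8 O$)
$t{\left(-7 \right)} \left(Y{\left(4 \right)} + a{\left(k{\left(-1 \right)},4 \right)}\right) = - 6 \left(1 + 8 \cdot 4\right) = - 6 \left(1 + 32\right) = \left(-6\right) 33 = -198$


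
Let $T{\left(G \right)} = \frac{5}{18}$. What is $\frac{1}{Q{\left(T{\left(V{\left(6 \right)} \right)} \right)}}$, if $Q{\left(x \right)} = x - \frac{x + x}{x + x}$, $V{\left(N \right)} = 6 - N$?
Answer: $- \frac{18}{13} \approx -1.3846$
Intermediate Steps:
$T{\left(G \right)} = \frac{5}{18}$ ($T{\left(G \right)} = 5 \cdot \frac{1}{18} = \frac{5}{18}$)
$Q{\left(x \right)} = -1 + x$ ($Q{\left(x \right)} = x - \frac{2 x}{2 x} = x - 2 x \frac{1}{2 x} = x - 1 = -1 + x$)
$\frac{1}{Q{\left(T{\left(V{\left(6 \right)} \right)} \right)}} = \frac{1}{-1 + \frac{5}{18}} = \frac{1}{- \frac{13}{18}} = - \frac{18}{13}$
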